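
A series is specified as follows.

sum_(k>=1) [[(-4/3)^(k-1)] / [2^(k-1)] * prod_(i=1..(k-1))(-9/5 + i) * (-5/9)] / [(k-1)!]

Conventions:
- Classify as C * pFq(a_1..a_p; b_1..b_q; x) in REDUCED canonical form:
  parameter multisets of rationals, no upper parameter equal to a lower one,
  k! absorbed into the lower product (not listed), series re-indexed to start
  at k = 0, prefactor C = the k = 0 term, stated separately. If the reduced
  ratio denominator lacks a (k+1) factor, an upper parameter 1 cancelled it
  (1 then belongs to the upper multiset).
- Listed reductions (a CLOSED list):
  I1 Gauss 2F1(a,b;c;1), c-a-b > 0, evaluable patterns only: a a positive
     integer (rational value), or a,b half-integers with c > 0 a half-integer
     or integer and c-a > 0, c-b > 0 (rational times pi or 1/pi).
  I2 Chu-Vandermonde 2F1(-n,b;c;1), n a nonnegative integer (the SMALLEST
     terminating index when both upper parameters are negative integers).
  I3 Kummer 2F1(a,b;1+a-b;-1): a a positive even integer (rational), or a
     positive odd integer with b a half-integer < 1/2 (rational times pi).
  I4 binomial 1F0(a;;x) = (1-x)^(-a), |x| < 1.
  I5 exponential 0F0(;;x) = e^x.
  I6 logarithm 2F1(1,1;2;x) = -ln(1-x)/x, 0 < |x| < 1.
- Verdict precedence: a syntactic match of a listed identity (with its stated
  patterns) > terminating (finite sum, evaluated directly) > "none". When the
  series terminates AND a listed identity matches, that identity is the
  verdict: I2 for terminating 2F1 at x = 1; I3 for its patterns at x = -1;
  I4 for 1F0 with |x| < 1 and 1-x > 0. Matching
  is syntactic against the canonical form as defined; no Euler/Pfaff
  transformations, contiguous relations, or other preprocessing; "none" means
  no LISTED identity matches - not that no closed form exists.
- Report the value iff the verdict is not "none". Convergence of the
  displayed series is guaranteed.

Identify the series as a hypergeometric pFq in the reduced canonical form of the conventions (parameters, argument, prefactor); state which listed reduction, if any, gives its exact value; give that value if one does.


With C = -5/9: the canonical form is 1F0(-4/5; -; -2/3). Verdict: this is the binomial series (I4) (the 1F0 binomial series: exponent 4/5, x = -2/3). Exact value: (-5/9) * (5/3)^(4/5).

First insight: with t_0 = -5/9, the two k-th powers (prefactor -5/9) combine into one argument.
Step ratio: r(k) = (-2/3) * (k-4/5) / [(k+1)] ; factor over Q: parameters, x = (-2/3), and C = -5/9.


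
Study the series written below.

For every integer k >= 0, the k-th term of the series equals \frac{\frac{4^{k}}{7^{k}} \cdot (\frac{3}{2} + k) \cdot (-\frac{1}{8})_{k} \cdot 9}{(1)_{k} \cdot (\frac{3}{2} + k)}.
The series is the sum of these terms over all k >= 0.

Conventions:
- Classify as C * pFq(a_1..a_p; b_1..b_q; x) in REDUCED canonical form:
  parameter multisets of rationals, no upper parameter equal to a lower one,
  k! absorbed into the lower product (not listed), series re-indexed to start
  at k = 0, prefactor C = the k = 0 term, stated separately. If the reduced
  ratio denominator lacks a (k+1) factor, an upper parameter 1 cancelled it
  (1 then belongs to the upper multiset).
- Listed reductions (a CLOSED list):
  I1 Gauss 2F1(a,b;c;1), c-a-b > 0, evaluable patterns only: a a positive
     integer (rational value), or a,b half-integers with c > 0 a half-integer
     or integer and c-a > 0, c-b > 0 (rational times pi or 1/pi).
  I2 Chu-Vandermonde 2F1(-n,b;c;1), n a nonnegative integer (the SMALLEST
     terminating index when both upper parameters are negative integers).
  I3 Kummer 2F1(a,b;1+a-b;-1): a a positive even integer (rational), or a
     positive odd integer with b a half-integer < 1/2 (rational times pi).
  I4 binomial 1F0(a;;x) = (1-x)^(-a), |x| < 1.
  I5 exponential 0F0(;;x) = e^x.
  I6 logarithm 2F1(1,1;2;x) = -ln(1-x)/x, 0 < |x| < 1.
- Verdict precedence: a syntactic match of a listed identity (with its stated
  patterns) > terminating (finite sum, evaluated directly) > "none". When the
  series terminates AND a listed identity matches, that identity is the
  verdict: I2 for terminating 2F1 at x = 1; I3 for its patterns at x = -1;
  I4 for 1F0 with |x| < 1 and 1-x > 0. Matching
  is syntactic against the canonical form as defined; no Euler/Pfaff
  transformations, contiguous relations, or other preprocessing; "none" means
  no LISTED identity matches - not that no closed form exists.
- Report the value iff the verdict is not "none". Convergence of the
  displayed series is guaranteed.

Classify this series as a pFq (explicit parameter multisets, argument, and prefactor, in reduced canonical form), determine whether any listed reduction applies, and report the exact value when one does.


Canonical form: C = 9 times 1F0 with upper {-\frac{1}{8}}, lower {-}, x = \frac{4}{7}. Verdict (x = \frac{4}{7}): binomial (I4) applies (the 1F0 binomial series: exponent 1/8, x = \frac{4}{7}). Its exact value is 9 \cdot \left(\frac{3}{7}\right)^{\frac{1}{8}}.

Structural cue: t_0 = 9 here, and the two geometric factors (C = 9) combine into one argument.
Consecutive-term ratio: r(k) = \frac{4}{7} * (k-\frac{1}{8}) / [(k+1)] - rational in k. x = \frac{4}{7}; t_0 = 9; negate the roots.


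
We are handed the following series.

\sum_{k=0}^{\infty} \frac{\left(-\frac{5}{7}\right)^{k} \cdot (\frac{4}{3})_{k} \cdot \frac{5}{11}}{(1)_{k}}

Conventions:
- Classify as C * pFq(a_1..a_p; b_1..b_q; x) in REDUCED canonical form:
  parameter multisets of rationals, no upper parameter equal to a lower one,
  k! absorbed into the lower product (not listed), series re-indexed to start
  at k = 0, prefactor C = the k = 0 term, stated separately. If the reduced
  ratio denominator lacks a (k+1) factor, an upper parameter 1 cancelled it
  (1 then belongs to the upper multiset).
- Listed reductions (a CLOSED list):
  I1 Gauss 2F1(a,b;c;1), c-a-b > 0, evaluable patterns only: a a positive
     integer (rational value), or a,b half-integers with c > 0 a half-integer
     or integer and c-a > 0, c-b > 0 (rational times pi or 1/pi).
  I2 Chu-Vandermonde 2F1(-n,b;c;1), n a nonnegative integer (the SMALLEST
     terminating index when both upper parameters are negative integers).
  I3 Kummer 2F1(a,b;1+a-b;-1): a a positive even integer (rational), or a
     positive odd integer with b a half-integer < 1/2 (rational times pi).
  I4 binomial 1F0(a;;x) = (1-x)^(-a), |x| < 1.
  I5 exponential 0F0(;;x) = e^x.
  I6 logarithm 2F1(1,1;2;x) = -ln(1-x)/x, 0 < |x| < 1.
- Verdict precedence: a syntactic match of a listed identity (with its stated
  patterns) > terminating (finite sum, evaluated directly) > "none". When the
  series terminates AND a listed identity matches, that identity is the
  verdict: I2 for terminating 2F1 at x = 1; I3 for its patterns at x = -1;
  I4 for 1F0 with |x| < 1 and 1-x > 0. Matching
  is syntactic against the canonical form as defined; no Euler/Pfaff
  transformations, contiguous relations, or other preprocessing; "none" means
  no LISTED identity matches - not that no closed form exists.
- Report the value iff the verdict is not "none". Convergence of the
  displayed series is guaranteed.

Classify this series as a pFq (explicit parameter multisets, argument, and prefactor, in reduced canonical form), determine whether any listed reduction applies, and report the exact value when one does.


Reduced: x = -\frac{5}{7}, 1F0, upper = {\frac{4}{3}}, lower = {-}, C = \frac{5}{11}. Verdict: binomial (I4) applies (the 1F0 binomial series: exponent -4/3, x = -\frac{5}{7}). Sum: \frac{5}{11} \cdot \left(\frac{12}{7}\right)^{-\frac{4}{3}}.

The tell: t_0 = \frac{5}{11} here, and (1)_k (C = 5/11) is k! itself.
Consecutive-term ratio: r(k) = -\frac{5}{7} * (k+\frac{4}{3}) / [(k+1)] - rational in k. x = -\frac{5}{7}; t_0 = \frac{5}{11}; negate the roots.


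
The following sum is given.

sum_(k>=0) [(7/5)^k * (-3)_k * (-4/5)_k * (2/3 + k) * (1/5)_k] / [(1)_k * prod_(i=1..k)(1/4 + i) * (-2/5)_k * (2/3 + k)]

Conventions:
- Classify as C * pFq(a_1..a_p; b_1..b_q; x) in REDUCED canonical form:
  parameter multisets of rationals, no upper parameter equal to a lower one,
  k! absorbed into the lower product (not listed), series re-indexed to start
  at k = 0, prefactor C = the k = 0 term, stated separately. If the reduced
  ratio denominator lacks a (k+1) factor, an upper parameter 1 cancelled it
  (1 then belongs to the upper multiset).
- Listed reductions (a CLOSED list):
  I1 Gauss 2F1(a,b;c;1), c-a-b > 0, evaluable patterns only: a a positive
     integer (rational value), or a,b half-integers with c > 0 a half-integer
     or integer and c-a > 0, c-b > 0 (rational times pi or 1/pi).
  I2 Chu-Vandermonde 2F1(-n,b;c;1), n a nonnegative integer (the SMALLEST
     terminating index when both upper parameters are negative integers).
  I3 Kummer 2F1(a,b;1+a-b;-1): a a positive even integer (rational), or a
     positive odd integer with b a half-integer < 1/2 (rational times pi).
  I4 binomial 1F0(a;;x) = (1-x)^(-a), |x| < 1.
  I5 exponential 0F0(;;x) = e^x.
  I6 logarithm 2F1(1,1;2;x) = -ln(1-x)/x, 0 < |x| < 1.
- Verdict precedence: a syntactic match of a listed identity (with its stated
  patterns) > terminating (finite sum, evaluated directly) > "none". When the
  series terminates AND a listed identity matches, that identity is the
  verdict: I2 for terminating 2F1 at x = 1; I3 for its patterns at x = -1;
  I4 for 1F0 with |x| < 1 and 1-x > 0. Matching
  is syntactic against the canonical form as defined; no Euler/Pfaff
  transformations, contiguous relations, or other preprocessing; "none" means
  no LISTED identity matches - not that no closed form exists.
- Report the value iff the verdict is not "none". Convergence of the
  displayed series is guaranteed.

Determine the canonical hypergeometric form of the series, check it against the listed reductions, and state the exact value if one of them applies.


This is 1 * 3F2(-3, -4/5, 1/5; -2/5, 5/4; 7/5) in reduced canonical form. Verdict: terminating at k = 3: the factor (-3)_k kills every later term; summing the 4 survivors is exact. Its exact value is -270397/3046875.

Key step: t_0 being 1, the factor k + 2/3 cancels (top and bottom), leaving C = 1, x = 7/5.
Consecutive-term ratio: r(k) = (7/5) * (k-3) (k-4/5) (k+1/5) / [(k-2/5) (k+5/4) (k+1)] ; factor over Q: parameters, x = (7/5), and C = 1.


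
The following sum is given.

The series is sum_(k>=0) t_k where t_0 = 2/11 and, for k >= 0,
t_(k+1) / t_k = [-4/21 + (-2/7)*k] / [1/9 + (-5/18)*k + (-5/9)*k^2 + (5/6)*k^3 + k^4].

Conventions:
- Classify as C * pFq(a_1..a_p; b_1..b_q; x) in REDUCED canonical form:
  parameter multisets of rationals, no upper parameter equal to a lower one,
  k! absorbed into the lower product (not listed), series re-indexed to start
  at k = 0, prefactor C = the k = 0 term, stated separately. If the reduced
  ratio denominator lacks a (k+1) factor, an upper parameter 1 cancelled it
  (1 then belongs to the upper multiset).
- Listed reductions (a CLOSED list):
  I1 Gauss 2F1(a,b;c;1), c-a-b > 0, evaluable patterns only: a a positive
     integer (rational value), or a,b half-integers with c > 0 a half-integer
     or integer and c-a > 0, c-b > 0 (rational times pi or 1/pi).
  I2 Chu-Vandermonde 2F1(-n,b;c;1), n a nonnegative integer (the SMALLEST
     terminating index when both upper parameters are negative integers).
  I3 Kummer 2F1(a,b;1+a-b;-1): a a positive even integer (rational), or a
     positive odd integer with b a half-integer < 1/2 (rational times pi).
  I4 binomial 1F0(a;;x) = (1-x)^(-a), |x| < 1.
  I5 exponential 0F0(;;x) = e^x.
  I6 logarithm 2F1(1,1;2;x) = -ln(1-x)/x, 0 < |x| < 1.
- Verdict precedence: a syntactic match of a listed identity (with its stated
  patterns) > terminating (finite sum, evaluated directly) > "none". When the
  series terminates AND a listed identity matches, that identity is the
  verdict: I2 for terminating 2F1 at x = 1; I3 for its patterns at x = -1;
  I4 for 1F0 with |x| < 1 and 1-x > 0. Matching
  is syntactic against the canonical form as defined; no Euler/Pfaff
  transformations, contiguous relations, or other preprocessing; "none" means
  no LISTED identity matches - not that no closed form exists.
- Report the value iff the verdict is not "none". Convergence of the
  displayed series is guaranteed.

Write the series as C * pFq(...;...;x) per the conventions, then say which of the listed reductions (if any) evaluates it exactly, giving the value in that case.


This is 2/11 * 0F2(-; -1/2, -1/3; -2/7) in reduced canonical form. Verdict: none (x = -2/7): each listed identity misses the multisets {-} ; {-1/2, -1/3}.

The tell: t_0 = 2/11 here, and factor the ratio over Q (C = 2/11, x = -2/7): negated roots = parameters.
Ratio: r(k) = (-2/7) * 1 / [(k-1/2) (k-1/3) (k+1)] - poly over poly, x = (-2/7) from leading terms; C = 2/11 at k = 0.


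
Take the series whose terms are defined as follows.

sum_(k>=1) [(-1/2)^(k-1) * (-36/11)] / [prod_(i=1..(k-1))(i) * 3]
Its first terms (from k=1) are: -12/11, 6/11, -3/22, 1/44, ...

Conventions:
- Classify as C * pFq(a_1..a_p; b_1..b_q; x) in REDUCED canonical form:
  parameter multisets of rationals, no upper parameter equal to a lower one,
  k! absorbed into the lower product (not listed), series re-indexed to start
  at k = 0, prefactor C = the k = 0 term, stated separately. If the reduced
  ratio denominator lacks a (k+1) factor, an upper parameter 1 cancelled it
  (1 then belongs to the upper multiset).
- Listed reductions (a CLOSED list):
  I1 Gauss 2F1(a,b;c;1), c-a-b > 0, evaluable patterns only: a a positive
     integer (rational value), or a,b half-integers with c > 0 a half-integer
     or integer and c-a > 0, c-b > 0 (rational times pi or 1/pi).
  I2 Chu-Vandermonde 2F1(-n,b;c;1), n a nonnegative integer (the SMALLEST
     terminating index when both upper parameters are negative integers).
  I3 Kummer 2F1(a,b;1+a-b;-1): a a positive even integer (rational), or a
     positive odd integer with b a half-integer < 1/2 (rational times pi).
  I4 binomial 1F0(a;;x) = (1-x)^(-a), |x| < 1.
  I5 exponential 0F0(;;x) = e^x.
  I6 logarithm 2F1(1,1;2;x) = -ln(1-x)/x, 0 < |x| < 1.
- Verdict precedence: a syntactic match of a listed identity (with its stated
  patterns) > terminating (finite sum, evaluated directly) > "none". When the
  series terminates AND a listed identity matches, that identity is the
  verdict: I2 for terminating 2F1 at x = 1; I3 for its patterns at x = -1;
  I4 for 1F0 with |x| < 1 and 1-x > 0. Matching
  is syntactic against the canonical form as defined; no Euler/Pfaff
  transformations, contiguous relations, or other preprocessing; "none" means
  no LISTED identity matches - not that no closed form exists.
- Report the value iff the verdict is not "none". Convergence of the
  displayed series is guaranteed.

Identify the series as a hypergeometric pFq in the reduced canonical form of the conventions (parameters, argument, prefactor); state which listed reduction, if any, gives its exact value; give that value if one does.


With C = -12/11: the canonical form is 0F0(-; -; -1/2). Verdict: this is the I5 exponential reduction (the 0F0 exponential series at x = -1/2). Value: (-12/11) * e^(-1/2).

Key observation: from the first term -12/11: the product of the first k integers (C = -12/11) is k!.
Ratio: r(k) = (-1/2) * 1 / [(k+1)] ; factor over Q: parameters, x = (-1/2), and C = -12/11.


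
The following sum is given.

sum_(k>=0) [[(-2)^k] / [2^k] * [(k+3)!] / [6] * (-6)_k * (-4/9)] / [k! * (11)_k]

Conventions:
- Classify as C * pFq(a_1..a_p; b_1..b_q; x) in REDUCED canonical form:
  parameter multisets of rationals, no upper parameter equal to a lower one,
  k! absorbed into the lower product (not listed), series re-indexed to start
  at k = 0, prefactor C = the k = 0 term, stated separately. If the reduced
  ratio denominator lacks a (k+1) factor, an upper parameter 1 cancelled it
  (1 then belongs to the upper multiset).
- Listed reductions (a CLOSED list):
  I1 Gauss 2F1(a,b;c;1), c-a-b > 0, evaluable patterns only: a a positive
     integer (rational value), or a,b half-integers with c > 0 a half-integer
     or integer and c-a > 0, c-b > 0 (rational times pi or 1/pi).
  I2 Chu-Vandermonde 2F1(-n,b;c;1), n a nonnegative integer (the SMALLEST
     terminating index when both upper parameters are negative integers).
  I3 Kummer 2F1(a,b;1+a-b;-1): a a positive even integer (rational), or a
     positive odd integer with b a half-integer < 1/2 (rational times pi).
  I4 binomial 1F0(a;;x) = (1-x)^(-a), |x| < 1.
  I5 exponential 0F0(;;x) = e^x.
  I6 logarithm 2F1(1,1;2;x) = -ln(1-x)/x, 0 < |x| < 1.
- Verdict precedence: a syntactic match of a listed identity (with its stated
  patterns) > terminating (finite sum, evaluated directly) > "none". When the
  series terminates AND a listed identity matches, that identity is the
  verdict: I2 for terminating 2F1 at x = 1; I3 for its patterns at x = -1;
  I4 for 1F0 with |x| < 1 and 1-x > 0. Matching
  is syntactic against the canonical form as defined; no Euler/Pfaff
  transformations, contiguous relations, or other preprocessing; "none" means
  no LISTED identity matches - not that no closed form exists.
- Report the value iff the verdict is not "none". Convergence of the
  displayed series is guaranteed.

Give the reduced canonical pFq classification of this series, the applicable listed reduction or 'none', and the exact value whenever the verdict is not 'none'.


Classification (C = -4/9): 2F1 with upper {-6, 4}, lower {11}, argument x = -1. Verdict: the Kummer evaluation I3 applies (x = -1; c = 11 equals 1+a-b for upper {-6, 4}: listed pattern). Hence: -10/3.

Structural cue: t_0 = -4/9 here, and the factorial ratio (C = -4/9, x = -1) (k+a-1)!/(a-1)! is a rising factorial (a)_k.
Step ratio: r(k) = (-1) * (k-6) (k+4) / [(k+11) (k+1)] - poly over poly, x = (-1) from leading terms; C = -4/9 at k = 0.


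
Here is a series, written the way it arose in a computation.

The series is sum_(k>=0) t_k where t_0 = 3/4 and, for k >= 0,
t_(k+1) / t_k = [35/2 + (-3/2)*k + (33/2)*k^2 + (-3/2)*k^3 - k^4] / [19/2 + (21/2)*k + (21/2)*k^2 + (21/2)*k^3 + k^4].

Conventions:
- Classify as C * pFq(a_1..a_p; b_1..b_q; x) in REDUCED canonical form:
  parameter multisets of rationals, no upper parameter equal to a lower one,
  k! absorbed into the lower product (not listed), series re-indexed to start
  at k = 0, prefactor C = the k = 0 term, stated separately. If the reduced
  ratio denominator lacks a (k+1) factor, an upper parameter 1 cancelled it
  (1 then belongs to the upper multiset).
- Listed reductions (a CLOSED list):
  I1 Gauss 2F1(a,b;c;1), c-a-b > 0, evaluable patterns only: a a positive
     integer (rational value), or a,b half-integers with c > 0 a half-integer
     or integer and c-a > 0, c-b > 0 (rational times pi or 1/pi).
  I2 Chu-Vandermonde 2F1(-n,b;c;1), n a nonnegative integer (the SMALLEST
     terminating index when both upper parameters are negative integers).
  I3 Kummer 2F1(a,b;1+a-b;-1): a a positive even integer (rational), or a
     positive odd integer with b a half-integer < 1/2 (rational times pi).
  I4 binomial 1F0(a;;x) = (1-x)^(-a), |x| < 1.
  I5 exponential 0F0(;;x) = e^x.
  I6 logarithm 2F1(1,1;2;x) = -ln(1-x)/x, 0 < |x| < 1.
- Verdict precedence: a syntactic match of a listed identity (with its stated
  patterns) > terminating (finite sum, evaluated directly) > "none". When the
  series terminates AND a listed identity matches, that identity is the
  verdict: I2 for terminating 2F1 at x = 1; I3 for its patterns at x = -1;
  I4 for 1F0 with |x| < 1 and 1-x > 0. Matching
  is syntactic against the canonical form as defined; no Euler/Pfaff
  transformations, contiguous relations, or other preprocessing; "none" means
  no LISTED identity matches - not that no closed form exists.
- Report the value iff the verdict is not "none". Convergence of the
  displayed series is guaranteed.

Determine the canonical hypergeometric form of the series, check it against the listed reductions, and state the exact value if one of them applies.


With C = 3/4: the canonical form is 2F1(-7/2, 5; 19/2; -1). Verdict at x = -1: the Kummer evaluation I3 matches (x = -1; c = 19/2 equals 1+a-b for upper {-7/2, 5}: listed pattern). Sum: (2297295/2097152) * pi.

Key step: with t_0 = 3/4, roots of the ratio polynomials (prefactor 3/4) are the negated parameters.
Step ratio: r(k) = (-1) * (k-7/2) (k+5) / [(k+19/2) (k+1)] - poly over poly, x = (-1) from leading terms; C = 3/4 at k = 0.


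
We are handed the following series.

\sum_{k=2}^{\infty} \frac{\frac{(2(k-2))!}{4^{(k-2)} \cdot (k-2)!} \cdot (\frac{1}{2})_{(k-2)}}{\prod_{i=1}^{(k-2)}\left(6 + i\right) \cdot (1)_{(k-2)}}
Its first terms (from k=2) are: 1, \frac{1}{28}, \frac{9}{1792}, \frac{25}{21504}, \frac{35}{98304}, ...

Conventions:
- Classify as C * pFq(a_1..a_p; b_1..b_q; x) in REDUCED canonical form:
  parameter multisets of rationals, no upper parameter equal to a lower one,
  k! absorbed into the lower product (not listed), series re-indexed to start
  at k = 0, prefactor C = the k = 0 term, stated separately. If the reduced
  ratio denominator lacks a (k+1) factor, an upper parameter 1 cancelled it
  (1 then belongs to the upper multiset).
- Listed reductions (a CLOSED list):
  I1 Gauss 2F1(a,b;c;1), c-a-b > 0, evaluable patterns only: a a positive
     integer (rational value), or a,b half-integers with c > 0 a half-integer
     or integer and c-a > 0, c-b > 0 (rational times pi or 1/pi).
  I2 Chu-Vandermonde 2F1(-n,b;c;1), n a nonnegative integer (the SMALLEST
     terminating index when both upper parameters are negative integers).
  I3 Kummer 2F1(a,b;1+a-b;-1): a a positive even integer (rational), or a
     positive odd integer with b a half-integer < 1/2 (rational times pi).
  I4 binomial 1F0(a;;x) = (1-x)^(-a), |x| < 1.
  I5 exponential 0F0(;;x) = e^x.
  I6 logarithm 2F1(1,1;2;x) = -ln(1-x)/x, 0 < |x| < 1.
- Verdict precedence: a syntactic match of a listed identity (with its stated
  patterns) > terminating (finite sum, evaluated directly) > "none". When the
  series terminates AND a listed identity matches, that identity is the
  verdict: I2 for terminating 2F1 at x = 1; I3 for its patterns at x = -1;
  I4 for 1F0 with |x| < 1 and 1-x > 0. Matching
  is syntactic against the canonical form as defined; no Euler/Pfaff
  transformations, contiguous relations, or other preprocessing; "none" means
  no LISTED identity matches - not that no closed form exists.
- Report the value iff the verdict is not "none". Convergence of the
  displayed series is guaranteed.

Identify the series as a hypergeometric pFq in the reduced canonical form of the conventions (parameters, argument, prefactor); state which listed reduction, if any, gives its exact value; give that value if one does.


Prefactor 1, argument 1: 2F1 with upper {\frac{1}{2}, \frac{1}{2}} over lower {7}. Verdict at x = 1: Gauss's theorem I1 (half-integer case) matches (x = 1; upper {\frac{1}{2}, \frac{1}{2}} half-integers, c = 7 in the evaluable pattern). Hence: \frac{524288}{160083} / \pi.

The tell: t_0 being 1, the (2k)!/(4^k k!) block (C = 1, x = 1) is the Pochhammer (1/2)_k.
Ratio: r(k) = 1 * (k+\frac{1}{2}) (k+\frac{1}{2}) / [(k+7) (k+1)] - rational; roots negated = parameters, x = 1, C = 1.


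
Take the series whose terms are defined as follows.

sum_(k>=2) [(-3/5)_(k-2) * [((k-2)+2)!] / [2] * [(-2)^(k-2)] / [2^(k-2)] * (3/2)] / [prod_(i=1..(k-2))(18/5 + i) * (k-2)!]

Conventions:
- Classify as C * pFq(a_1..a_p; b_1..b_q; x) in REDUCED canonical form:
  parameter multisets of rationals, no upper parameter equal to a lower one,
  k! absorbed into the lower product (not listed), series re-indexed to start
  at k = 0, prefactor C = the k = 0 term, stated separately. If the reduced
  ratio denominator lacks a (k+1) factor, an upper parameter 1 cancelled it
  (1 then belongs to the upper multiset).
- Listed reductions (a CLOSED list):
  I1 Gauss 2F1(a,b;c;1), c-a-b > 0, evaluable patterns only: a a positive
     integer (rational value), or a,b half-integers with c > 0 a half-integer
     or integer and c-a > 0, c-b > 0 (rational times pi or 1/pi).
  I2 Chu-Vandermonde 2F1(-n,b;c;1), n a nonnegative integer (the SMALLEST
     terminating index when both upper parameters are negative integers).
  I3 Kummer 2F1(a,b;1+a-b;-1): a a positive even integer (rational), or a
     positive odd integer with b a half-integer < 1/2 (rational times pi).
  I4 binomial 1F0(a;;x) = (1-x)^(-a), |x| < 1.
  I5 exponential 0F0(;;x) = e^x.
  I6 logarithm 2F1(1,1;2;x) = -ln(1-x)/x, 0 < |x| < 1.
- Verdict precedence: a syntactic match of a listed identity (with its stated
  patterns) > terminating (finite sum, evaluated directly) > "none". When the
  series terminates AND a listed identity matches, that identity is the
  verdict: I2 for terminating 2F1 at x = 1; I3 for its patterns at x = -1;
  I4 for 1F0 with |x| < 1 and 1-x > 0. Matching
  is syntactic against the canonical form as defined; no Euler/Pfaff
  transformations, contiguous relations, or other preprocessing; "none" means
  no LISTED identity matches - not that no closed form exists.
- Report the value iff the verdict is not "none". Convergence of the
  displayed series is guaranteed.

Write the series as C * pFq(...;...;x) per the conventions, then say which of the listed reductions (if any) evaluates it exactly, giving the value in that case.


x = -1 here; the reduced form reads 2F1, upper {-3/5, 3}, lower {23/5}, C = 3/2. Verdict: none here - no I1-I6 shape fits x = -1 with lower {23/5}.

First insight: from the first term 3/2: the factorial ratio (C = 3/2, x = -1) (k+a-1)!/(a-1)! is a rising factorial (a)_k.
Adjacent-term ratio: r(k) = (-1) * (k-3/5) (k+3) / [(k+23/5) (k+1)] - rational in k, leading ratio (-1); with t_0 = 3/2, classification follows.


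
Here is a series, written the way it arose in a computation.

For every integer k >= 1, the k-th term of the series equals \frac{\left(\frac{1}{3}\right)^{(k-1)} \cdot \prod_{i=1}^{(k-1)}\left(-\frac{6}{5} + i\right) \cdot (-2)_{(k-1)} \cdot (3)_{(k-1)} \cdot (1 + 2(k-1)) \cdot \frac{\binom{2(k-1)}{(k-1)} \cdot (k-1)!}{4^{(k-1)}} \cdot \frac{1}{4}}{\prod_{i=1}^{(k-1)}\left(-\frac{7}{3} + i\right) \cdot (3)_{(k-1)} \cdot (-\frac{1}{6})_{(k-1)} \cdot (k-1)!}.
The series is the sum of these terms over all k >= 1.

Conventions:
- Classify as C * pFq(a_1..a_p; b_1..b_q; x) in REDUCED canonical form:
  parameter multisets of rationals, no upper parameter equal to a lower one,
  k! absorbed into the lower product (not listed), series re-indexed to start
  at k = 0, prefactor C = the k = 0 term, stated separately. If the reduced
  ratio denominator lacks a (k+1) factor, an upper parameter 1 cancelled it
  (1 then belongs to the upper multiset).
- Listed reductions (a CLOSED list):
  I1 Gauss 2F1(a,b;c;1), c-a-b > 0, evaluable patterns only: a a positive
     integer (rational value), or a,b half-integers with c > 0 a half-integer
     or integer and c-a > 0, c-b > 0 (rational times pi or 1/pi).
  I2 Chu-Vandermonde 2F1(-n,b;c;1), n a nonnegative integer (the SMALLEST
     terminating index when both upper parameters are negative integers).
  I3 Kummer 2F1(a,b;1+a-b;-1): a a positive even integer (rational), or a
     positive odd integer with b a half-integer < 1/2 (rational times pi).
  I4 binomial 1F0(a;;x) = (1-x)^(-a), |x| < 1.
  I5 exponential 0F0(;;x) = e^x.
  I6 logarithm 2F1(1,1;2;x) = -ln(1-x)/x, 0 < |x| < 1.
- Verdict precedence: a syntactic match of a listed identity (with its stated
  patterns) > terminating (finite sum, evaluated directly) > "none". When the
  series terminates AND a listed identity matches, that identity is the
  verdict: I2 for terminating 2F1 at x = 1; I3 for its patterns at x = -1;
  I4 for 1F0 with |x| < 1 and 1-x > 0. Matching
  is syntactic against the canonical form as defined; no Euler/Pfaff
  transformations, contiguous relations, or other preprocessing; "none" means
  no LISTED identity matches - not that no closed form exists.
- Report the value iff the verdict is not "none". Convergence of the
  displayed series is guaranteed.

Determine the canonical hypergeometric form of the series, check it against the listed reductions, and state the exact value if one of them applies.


Canonical form: C = \frac{1}{4} times 3F2 with upper {-2, -\frac{1}{5}, \frac{3}{2}}, lower {-\frac{4}{3}, -\frac{1}{6}}, x = \frac{1}{3}. Verdict: terminating at k = 2: the factor (-2)_k kills every later term; summing the 3 survivors is exact. Value: \frac{149}{200}.

Key observation: with t_0 = \frac{1}{4}, the lower running product (prefactor 1/4) is a rising factorial.
Term ratio: r(k) = \frac{1}{3} * (k-2) (k-\frac{1}{5}) (k+\frac{3}{2}) / [(k-\frac{4}{3}) (k-\frac{1}{6}) (k+1)] - poly over poly, x = \frac{1}{3} from leading terms; C = \frac{1}{4} at k = 0.


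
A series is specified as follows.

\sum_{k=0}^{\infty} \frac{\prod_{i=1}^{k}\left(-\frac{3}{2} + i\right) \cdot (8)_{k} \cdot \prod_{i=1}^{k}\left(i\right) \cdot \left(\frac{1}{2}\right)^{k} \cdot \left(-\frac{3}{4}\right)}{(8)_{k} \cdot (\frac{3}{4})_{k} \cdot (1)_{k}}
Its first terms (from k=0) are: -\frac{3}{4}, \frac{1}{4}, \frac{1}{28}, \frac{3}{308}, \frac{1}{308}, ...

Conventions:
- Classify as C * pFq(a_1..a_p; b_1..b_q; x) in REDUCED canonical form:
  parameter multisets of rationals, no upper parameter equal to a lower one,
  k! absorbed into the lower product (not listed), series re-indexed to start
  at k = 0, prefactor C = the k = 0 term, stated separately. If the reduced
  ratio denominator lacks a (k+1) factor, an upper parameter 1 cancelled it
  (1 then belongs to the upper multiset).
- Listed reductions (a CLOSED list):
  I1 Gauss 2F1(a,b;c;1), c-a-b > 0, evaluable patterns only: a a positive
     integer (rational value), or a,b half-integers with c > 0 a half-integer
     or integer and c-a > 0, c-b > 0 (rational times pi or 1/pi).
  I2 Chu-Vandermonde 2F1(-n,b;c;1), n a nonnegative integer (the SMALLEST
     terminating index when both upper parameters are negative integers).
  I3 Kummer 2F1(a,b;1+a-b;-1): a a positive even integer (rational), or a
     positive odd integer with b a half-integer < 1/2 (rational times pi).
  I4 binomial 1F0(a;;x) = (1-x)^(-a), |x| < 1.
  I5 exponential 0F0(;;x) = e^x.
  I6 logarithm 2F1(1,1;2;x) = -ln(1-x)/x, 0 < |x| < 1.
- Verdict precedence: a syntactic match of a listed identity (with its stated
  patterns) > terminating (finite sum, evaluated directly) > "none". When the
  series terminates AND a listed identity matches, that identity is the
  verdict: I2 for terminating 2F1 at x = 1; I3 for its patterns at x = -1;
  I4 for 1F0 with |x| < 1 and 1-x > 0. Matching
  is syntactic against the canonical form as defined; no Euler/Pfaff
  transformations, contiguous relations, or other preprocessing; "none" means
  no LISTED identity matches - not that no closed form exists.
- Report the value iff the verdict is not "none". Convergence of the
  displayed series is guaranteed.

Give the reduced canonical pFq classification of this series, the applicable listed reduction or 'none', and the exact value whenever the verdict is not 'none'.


x = \frac{1}{2} here; the reduced form reads 2F1, upper {-\frac{1}{2}, 1}, lower {\frac{3}{4}}, C = -\frac{3}{4}. Verdict: no listed reduction: x = \frac{1}{2} and upper {-\frac{1}{2}, 1} fail every I1-I6 pattern.

Key observation: with t_0 = -\frac{3}{4}, (1)_k (C = -3/4) is k! itself.
Consecutive-term ratio: r(k) = \frac{1}{2} * (k-\frac{1}{2}) (k+1) / [(k+\frac{3}{4}) (k+1)] ; factor over Q: parameters, x = \frac{1}{2}, and C = -\frac{3}{4}.


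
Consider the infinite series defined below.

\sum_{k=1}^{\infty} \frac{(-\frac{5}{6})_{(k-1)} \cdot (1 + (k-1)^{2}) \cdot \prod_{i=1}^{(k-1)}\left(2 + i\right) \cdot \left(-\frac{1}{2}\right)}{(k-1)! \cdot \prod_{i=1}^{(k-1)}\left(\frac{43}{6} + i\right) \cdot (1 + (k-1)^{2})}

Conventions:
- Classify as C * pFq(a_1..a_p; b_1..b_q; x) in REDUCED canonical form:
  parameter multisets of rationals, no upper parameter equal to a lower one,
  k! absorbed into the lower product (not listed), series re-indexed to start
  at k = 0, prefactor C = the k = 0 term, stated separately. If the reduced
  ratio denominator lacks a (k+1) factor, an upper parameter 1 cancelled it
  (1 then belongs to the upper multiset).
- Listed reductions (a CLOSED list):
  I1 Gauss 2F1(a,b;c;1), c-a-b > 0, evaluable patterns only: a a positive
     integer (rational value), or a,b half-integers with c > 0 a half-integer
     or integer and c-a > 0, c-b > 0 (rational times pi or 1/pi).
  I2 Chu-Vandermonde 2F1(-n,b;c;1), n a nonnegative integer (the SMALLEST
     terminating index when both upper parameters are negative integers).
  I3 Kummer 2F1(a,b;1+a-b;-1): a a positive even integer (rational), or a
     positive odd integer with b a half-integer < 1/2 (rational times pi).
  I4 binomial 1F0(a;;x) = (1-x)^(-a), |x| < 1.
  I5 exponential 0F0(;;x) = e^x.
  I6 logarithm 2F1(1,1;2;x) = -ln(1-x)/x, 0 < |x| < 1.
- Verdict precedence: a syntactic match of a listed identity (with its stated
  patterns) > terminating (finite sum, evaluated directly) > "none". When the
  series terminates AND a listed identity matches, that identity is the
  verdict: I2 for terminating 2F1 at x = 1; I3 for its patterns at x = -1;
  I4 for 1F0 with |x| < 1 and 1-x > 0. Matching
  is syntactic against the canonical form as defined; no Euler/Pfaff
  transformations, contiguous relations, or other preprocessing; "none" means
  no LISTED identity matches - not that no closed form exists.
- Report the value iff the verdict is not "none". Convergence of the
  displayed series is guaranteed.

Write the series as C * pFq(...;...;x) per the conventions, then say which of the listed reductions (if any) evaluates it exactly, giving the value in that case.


Canonical form: C = -\frac{1}{2} times 2F1 with upper {-\frac{5}{6}, 3}, lower {\frac{49}{6}}, x = 1. Verdict (x = 1): the Gauss summation I1 applies (x = 1: the Gamma ratio telescopes since c-a-b = 6 > 0 and a = 3 in Z>0). Exact value: -\frac{49321}{145152}.

Key observation: with t_0 = -\frac{1}{2}, k^2 + 1 divides numerator and denominator alike; C = -1/2 after cancelling.
Consecutive-term ratio: r(k) = 1 * (k-\frac{5}{6}) (k+3) / [(k+\frac{49}{6}) (k+1)] - rational in k, leading ratio 1; with t_0 = -\frac{1}{2}, classification follows.


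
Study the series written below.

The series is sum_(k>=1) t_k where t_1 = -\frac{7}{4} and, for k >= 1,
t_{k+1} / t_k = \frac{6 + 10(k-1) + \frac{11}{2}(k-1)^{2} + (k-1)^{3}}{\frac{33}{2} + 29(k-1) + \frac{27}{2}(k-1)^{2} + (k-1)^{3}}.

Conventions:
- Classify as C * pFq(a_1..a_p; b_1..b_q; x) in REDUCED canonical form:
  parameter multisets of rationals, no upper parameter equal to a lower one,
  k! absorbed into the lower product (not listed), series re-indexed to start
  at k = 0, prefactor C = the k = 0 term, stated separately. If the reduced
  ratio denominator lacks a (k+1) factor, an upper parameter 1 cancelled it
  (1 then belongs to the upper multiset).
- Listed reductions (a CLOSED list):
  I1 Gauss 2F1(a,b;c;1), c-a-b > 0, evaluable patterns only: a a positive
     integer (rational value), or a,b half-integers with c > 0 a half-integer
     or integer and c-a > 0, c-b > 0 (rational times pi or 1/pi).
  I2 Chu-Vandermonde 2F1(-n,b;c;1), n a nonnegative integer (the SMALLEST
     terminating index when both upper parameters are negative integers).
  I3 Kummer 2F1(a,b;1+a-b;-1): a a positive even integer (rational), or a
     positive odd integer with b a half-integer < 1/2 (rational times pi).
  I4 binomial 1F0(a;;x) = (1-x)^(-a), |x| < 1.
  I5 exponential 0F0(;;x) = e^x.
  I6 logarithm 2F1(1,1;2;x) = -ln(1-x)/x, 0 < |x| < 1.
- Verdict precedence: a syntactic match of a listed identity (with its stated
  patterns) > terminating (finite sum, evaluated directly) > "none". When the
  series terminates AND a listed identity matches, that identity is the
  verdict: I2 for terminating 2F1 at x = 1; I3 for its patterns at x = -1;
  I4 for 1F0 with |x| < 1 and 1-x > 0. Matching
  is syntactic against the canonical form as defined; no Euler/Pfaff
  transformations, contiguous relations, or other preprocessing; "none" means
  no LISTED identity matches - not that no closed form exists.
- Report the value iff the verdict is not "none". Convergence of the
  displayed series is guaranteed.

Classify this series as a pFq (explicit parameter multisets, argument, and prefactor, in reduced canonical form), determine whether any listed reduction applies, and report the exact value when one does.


Canonical form: C = -\frac{7}{4} times 2F1 with upper {2, 2}, lower {11}, x = 1. Verdict: Gauss's theorem (I1) applies (x = 1: the Gamma ratio telescopes since c-a-b = 7 > 0 and a = 2 in Z>0). Value: -\frac{45}{16}.

The tell: with t_0 = -\frac{7}{4}, the ratio is unreduced: k + 3/2 divides both sides (prefactor -7/4).
Term ratio: r(k) = 1 * (k+2) (k+2) / [(k+11) (k+1)] - rational; roots negated = parameters, x = 1, C = -\frac{7}{4}.


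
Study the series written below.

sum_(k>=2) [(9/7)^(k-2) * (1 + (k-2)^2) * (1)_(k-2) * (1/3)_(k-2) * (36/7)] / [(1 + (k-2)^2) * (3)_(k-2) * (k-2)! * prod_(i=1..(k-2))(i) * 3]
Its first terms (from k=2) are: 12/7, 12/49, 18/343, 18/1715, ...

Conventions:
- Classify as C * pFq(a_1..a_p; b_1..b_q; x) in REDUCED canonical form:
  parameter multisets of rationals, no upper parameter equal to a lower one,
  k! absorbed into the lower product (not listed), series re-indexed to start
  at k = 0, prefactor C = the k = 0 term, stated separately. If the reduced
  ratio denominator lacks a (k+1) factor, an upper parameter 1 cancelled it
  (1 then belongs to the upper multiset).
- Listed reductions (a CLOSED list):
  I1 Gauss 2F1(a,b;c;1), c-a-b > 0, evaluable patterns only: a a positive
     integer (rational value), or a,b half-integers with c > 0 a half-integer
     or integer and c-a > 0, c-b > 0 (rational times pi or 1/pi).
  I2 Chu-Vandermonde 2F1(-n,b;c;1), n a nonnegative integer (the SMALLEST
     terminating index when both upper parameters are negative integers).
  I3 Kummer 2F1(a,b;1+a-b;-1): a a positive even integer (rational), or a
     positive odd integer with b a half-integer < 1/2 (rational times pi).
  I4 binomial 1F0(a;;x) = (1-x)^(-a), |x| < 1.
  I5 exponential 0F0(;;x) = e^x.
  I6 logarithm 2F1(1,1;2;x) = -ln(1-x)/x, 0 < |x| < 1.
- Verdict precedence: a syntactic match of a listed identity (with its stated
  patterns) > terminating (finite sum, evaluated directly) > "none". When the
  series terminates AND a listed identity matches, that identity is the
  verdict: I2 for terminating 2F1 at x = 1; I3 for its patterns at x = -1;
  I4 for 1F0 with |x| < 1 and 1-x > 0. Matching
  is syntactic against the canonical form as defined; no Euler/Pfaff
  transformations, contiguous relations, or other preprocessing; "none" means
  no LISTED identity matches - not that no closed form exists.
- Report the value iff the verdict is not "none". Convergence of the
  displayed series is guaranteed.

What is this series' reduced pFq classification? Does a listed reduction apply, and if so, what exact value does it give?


First insight: t_0 = 12/7 here, and the parameter 1 appears in both the upper and lower lists and cancels (alongside the other common factor).
Consecutive-term ratio: r(k) = (9/7) * (k+1/3) / [(k+3) (k+1)] - poly over poly, x = (9/7) from leading terms; C = 12/7 at k = 0.

Canonical form: C = 12/7 times 1F1 with upper {1/3}, lower {3}, x = 9/7. Verdict: none - this 1F1 at x = 9/7 matches no listed pattern, and upper {1/3} holds no stopper.


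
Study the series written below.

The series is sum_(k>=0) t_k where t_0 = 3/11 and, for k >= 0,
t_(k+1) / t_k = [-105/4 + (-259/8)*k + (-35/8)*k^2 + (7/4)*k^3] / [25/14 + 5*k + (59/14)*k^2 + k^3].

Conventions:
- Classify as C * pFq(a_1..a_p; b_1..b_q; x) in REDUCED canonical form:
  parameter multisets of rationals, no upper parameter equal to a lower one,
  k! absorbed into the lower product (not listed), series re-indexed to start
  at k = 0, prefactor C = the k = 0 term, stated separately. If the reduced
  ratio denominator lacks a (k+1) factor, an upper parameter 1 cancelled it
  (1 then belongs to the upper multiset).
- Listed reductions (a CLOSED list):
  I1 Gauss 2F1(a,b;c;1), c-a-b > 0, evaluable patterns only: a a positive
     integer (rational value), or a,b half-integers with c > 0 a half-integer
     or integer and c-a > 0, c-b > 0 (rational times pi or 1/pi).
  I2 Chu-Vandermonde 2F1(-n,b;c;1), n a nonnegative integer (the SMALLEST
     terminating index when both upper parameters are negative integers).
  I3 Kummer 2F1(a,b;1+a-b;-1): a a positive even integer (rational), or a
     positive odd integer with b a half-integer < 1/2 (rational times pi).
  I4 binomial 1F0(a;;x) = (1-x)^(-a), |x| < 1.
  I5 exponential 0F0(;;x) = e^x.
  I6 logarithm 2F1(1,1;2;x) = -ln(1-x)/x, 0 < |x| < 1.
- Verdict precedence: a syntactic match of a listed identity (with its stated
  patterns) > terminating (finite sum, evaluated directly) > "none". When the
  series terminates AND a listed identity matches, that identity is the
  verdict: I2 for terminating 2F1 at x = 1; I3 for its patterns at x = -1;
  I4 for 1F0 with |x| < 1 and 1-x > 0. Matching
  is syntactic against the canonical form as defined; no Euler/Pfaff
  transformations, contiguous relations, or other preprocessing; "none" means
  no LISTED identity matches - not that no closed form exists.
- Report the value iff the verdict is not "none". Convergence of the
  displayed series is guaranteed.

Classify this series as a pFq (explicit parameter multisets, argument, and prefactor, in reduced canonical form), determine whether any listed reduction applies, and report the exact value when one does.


With C = 3/11: the canonical form is 2F1(-6, 1; 5/7; 7/4). Verdict: terminating (-6 upstairs). 7 nonzero terms in all; added directly. Exact value: 310510659/2448343040.

Key observation: t_0 being 3/11, the expanded ratio factors over Q; C = 3/11, roots give parameters.
Ratio: r(k) = (7/4) * (k-6) (k+1) / [(k+5/7) (k+1)] - rational; roots negated = parameters, x = (7/4), C = 3/11.
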